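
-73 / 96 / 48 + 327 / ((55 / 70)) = 21094621/50688 = 416.17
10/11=0.91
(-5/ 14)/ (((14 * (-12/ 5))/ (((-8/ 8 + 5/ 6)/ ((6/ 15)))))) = -125/28224 = 0.00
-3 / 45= -1/15 = -0.07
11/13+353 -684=-4292/13 = -330.15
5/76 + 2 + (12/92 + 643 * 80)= 89920959/1748 = 51442.20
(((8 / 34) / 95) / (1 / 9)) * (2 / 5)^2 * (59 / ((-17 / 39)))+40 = 27123656/686375 = 39.52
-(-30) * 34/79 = 1020/79 = 12.91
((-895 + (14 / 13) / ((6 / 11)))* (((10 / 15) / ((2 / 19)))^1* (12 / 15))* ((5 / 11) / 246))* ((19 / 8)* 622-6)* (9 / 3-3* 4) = 177013310/1599 = 110702.51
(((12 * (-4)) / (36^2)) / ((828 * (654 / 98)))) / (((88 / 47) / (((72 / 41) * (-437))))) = 43757/15927516 = 0.00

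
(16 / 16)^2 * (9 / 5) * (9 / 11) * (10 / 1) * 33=486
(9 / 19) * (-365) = -3285/19 = -172.89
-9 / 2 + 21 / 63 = -4.17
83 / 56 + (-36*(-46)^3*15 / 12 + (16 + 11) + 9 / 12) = 245288357/56 = 4380149.23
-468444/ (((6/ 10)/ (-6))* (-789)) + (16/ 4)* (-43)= -1606716/263 = -6109.19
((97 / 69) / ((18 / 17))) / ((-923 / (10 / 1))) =-8245/573183 = -0.01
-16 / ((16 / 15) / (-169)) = 2535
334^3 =37259704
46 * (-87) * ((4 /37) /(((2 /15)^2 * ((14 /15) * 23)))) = -293625/259 = -1133.69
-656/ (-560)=41/35 = 1.17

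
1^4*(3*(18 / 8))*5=135/4 = 33.75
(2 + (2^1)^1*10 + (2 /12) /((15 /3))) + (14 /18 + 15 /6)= 1139/45 = 25.31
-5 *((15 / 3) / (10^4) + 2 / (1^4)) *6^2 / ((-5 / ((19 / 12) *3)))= 684171/2000 = 342.09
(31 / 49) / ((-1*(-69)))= 31/3381 = 0.01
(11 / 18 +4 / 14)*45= 565/14 = 40.36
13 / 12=1.08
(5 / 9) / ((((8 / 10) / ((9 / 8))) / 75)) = 1875/32 = 58.59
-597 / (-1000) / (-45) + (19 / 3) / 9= 93209/135000 = 0.69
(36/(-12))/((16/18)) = -27/8 = -3.38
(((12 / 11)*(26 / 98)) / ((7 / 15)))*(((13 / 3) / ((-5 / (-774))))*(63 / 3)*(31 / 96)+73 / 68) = 723985821/256564 = 2821.85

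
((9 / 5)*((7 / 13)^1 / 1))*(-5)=-63/13 = -4.85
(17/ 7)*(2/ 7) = 34/49 = 0.69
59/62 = 0.95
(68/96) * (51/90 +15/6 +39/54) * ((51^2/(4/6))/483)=1675333/77280 = 21.68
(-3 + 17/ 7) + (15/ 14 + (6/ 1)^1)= 13/2 = 6.50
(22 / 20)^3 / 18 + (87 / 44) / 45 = 23341/198000 = 0.12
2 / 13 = 0.15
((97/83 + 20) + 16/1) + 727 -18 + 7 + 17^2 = 86500/83 = 1042.17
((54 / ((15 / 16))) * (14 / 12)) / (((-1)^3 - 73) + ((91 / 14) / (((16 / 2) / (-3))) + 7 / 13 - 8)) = -3328/4155 = -0.80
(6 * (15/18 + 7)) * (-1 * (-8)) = 376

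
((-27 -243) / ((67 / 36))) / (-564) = 810/3149 = 0.26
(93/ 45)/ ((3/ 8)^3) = 15872/405 = 39.19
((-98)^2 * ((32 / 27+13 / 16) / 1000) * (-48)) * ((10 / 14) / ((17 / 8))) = -1184036/3825 = -309.55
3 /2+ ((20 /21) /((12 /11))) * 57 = 2153/42 = 51.26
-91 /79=-1.15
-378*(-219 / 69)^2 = -2014362/529 = -3807.87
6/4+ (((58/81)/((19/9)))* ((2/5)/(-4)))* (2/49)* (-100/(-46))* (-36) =68879/42826 = 1.61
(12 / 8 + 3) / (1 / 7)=63/2 = 31.50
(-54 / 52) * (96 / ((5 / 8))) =-10368/65 = -159.51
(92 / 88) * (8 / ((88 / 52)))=598/121 = 4.94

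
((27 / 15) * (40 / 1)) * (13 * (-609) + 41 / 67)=-38188656/67 = -569979.94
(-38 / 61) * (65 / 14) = -1235/427 = -2.89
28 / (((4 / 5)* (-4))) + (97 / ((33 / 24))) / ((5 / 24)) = 72571/220 = 329.87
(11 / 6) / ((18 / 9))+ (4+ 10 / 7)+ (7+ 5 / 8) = 2347/168 = 13.97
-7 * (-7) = 49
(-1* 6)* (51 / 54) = -17/3 = -5.67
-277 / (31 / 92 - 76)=3.66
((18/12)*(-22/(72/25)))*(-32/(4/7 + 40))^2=-107800/15123 = -7.13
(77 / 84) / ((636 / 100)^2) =6875/303372 = 0.02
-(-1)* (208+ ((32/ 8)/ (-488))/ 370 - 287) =-3566061/45140 = -79.00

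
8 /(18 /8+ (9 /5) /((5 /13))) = 800/693 = 1.15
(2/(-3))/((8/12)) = -1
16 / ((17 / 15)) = 240/17 = 14.12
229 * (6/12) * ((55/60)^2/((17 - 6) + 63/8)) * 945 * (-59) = -171657255/604 = -284200.75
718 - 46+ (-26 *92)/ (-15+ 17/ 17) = 5900/7 = 842.86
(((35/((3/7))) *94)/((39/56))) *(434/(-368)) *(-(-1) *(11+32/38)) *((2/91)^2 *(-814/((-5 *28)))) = -415099300/960089 = -432.36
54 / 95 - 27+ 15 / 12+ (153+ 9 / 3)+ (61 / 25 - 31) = 194291/1900 = 102.26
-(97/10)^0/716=-1/716 = 0.00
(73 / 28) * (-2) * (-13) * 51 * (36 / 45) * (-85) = -1645566/7 = -235080.86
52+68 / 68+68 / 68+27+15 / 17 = 1392/17 = 81.88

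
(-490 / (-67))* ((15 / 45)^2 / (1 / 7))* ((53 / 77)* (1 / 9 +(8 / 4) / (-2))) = -207760/59697 = -3.48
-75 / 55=-15/11 = -1.36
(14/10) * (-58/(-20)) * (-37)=-7511/50 = -150.22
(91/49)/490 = 13/3430 = 0.00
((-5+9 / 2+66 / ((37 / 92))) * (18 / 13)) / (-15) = -36321/2405 = -15.10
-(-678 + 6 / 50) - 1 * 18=16497/25 = 659.88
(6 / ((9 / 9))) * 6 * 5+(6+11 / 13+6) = 2507/13 = 192.85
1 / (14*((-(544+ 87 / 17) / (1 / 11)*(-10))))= 17/14375900 = 0.00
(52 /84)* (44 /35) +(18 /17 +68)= 69.84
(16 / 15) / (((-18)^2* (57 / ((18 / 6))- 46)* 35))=-4/1148175 = 0.00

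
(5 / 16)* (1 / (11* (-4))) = -5/704 = -0.01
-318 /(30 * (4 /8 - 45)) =106/445 = 0.24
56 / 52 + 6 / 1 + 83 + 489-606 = -350/13 = -26.92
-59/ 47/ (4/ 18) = -531/94 = -5.65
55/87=0.63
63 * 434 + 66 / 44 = 54687/2 = 27343.50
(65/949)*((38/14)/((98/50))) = 2375/25039 = 0.09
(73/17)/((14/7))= 73/34 = 2.15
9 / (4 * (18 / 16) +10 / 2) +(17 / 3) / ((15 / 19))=6947/855 = 8.13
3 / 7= 0.43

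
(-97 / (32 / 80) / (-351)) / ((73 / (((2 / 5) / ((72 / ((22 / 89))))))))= 1067/82096092 = 0.00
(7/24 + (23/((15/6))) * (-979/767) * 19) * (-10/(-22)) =-20508659/202488 = -101.28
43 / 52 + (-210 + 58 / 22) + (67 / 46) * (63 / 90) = -6759459/32890 = -205.52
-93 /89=-1.04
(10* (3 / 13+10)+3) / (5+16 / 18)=12321/689 = 17.88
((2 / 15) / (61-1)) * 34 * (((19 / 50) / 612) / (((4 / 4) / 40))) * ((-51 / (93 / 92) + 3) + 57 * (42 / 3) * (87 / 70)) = 1.77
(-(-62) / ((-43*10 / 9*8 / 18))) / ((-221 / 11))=27621/190060 = 0.15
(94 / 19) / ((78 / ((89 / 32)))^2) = 372287/59185152 = 0.01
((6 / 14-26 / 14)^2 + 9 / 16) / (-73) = -2041/57232 = -0.04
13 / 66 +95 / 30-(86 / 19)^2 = -67999/3971 = -17.12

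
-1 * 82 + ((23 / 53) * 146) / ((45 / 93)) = 38908/795 = 48.94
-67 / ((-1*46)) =67/46 = 1.46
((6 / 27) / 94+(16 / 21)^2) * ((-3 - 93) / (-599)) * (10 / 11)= 1288640/15174467 = 0.08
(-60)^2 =3600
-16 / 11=-1.45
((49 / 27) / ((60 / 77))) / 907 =3773/1469340 = 0.00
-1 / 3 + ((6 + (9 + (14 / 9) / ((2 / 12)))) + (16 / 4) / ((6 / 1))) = 74/3 = 24.67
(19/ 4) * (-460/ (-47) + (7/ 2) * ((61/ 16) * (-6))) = -1004093/3008 = -333.81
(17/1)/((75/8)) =136/75 = 1.81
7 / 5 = 1.40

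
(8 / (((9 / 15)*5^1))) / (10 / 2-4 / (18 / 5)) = 24/35 = 0.69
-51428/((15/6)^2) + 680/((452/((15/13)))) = -302127178/36725 = -8226.74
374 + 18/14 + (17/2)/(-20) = 104961/280 = 374.86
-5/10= -1/2 = -0.50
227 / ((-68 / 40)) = -2270/17 = -133.53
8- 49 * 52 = -2540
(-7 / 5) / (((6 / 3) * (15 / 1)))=-0.05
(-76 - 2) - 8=-86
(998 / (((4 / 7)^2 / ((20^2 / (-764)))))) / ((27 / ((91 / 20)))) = -11125205/41256 = -269.66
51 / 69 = 0.74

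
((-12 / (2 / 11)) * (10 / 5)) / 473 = -12/43 = -0.28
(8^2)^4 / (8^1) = 2097152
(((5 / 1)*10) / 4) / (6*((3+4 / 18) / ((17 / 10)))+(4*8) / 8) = 1275/1568 = 0.81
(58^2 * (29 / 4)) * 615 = 14999235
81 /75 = 27/25 = 1.08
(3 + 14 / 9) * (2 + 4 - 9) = -41/3 = -13.67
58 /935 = 0.06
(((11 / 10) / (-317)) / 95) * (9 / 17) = -99/5119550 = 0.00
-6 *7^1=-42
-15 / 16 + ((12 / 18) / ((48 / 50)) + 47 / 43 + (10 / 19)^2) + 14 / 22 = 43357757/24588432 = 1.76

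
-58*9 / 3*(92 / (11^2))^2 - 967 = -15630583/14641 = -1067.59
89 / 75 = 1.19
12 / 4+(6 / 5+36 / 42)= 177/35 = 5.06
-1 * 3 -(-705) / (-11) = -738/11 = -67.09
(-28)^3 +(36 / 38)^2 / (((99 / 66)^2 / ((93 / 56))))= -55471030/2527 = -21951.34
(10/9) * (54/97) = 60/97 = 0.62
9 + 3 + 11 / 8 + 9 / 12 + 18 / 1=257/8 = 32.12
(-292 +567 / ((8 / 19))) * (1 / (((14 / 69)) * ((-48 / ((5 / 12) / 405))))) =-0.11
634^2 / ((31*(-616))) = -100489/4774 = -21.05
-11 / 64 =-0.17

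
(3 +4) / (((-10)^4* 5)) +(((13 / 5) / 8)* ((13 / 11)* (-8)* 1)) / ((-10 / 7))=1183077/550000 = 2.15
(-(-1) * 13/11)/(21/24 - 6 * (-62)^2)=-104/2029555 = 0.00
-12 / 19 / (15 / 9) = -36/95 = -0.38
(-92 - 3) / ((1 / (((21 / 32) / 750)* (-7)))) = 931/1600 = 0.58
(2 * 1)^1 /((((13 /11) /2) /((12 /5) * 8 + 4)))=5104/65 = 78.52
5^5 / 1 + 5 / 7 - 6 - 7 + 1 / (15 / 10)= 65381/21 = 3113.38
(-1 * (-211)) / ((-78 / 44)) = -4642/39 = -119.03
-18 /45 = -2/5 = -0.40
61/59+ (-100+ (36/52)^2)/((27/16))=-15598793/269217 = -57.94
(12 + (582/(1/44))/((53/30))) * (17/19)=13070892/1007 = 12980.03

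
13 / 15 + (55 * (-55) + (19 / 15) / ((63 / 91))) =-408011/135 = -3022.30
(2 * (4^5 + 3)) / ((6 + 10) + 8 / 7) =119.82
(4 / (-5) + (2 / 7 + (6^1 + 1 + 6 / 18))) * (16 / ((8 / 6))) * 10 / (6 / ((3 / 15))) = 2864/105 = 27.28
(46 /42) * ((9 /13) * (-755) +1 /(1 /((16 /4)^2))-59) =-169142/273 = -619.57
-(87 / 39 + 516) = -6737/13 = -518.23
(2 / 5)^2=4/25 = 0.16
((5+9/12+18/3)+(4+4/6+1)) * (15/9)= 1045/36 = 29.03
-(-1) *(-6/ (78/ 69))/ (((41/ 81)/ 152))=-849528/533 = -1593.86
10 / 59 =0.17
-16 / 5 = -3.20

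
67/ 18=3.72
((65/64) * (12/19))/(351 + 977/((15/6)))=975/1127536 = 0.00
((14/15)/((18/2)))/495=14/66825 = 0.00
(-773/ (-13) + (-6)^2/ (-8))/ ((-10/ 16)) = -5716/65 = -87.94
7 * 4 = 28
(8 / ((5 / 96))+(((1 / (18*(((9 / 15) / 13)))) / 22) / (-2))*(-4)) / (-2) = -456517/5940 = -76.85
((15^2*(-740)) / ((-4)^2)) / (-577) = 41625/2308 = 18.04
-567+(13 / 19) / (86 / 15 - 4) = -21531/38 = -566.61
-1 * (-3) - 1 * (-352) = 355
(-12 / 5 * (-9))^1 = 108/5 = 21.60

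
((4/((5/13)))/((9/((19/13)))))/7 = 0.24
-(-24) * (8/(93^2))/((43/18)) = 384/41323 = 0.01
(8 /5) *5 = 8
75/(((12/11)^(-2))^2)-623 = -7566143/14641 = -516.78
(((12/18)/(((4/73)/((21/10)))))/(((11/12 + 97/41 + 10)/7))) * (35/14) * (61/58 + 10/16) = 171148719/3032240 = 56.44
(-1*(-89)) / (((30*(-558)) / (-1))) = 89/16740 = 0.01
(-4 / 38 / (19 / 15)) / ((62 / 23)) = -345/11191 = -0.03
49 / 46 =1.07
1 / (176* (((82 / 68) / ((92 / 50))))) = 391/45100 = 0.01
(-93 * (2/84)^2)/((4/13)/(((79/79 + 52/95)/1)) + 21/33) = -4433/70228 = -0.06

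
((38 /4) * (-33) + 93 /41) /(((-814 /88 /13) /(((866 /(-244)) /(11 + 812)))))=-143657709/76157951 = -1.89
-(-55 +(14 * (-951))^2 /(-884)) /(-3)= -44327804/663 = -66859.43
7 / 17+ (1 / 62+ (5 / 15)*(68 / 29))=110909/91698 = 1.21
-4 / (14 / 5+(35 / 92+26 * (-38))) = 1840/453017 = 0.00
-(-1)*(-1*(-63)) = 63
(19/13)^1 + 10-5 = 6.46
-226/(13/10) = -2260/13 = -173.85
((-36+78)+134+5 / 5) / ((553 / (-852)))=-150804/553 = -272.70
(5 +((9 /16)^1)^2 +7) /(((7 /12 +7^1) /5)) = 47295/5824 = 8.12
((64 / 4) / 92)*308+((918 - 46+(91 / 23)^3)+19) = 1006.50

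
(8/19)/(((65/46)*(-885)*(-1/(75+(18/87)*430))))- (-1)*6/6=2229741/2113085 = 1.06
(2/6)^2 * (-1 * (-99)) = 11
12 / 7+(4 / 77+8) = 752/77 = 9.77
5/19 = 0.26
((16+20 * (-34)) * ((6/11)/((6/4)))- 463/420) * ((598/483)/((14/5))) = -14567969/135828 = -107.25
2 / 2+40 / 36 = 19/9 = 2.11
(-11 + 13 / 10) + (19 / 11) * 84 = 135.39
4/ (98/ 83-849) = -332/70369 = 0.00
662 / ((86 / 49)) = 16219/43 = 377.19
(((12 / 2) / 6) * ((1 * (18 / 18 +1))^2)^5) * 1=1024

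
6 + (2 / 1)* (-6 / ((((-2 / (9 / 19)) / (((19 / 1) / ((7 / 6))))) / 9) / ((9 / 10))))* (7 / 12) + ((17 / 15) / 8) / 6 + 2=163241/720 = 226.72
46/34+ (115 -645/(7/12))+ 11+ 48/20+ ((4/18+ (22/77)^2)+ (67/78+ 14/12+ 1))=-473968363/487305 = -972.63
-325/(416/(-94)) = 1175/16 = 73.44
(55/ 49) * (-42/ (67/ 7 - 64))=110/127 = 0.87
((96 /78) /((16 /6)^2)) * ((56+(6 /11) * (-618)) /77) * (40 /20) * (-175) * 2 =695700/1573 = 442.28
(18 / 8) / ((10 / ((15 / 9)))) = 3/8 = 0.38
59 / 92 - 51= -4633/92 = -50.36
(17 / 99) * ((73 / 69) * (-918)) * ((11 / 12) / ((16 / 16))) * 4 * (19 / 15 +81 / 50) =-9135001/5175 = -1765.22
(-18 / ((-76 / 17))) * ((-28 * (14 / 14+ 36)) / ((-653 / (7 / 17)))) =32634/12407 = 2.63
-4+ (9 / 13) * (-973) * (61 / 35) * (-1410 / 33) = 7172662/143 = 50158.48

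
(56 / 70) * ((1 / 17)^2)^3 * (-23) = -92/120687845 = 0.00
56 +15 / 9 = 173/3 = 57.67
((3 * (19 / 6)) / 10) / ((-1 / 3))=-57/20 = -2.85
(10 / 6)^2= 25/9 = 2.78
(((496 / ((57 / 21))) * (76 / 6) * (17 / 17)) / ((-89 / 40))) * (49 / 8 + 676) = -63155680/89 = -709614.38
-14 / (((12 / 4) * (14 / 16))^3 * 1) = -1024/1323 = -0.77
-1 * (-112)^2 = -12544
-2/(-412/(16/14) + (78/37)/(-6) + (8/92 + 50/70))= 23828/4289637 = 0.01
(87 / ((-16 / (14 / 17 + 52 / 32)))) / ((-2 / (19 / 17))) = 550449/73984 = 7.44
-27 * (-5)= 135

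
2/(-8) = -1/4 = -0.25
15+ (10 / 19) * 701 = 7295/19 = 383.95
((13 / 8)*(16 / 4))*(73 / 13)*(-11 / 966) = -803/1932 = -0.42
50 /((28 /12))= 150/7 = 21.43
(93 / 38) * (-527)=-49011/38 = -1289.76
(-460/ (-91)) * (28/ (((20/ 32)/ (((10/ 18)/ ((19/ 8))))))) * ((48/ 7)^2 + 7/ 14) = 274204160/108927 = 2517.32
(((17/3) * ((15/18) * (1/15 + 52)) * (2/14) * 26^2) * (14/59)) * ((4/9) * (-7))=-251307056/14337 = -17528.57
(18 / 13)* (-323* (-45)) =261630/13 = 20125.38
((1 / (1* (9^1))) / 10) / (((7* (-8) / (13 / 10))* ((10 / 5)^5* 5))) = -13/8064000 = 0.00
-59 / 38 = -1.55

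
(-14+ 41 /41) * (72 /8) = -117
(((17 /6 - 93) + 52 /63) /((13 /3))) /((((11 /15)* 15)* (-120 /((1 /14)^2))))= 11257/141261120 = 0.00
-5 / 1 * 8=-40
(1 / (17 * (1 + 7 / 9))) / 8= 9/2176 = 0.00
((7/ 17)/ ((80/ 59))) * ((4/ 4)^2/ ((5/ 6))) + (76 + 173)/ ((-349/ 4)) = -2.49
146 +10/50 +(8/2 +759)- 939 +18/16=-1147/40 = -28.68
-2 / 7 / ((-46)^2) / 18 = -1/133308 = 0.00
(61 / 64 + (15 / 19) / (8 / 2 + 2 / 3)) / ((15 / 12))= 9553/10640 = 0.90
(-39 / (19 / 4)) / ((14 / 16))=-9.38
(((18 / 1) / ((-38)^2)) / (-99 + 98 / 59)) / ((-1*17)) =531/70489582 = 0.00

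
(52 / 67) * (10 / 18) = 260/603 = 0.43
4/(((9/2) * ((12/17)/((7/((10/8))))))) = 952/135 = 7.05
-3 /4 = -0.75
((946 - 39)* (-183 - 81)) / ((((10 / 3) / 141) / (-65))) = 658362276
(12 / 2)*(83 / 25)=498/25 = 19.92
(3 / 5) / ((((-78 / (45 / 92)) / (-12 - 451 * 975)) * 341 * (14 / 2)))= 172071/248248 = 0.69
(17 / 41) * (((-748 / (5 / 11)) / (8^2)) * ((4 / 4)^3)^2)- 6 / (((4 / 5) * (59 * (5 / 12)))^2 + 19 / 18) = -81490943/7632560 = -10.68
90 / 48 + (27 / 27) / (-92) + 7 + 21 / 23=1799/184 = 9.78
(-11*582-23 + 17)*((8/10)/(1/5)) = -25632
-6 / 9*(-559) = 1118/3 = 372.67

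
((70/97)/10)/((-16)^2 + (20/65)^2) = 1183/4198160 = 0.00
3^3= 27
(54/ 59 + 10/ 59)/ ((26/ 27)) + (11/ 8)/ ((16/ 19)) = 270895/98176 = 2.76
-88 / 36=-22/9 = -2.44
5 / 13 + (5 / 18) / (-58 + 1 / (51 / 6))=87455/230256 = 0.38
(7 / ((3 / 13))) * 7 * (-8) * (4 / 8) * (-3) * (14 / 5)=35672/5 = 7134.40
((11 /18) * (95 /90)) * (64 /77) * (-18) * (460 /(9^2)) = -279680/5103 = -54.81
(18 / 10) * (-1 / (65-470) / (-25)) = -1/5625 = 0.00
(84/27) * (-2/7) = -8/9 = -0.89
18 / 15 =6/5 = 1.20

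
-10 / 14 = -5/7 = -0.71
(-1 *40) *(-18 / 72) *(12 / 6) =20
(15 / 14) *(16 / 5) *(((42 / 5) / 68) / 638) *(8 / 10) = 72/135575 = 0.00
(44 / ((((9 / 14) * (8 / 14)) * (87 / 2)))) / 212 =539/41499 = 0.01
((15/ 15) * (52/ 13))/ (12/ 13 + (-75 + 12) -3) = -26/423 = -0.06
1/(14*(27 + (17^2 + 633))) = 1/13286 = 0.00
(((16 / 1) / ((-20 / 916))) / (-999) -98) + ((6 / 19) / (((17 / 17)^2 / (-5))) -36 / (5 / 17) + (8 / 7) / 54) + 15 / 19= -220.43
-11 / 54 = -0.20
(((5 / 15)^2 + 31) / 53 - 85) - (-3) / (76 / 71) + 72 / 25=-71353331/906300 = -78.73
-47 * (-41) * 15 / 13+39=29412/13 = 2262.46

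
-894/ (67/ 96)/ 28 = -21456/469 = -45.75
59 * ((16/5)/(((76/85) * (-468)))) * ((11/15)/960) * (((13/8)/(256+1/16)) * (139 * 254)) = -11456797/148359600 = -0.08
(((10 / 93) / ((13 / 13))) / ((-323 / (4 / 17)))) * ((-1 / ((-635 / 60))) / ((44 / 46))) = -1840/237798737 = 0.00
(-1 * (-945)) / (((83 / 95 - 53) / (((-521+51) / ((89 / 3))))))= 63291375/220364 = 287.21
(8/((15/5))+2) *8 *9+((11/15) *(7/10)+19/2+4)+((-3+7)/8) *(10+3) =53477/150 = 356.51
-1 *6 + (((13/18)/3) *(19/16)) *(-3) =-1975/288 = -6.86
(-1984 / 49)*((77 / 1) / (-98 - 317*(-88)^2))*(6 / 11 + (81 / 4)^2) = 344658/660947 = 0.52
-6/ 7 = -0.86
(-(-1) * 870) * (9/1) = 7830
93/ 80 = 1.16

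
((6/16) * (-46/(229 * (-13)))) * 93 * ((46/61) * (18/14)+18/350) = 9991269/18159700 = 0.55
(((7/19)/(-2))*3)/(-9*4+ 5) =21/1178 = 0.02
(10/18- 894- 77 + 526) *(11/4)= -11000/9 = -1222.22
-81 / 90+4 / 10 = -1/2 = -0.50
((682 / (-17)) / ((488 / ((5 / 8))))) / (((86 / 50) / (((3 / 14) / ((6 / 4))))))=-42625/9988384 = 0.00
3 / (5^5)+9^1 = 28128/3125 = 9.00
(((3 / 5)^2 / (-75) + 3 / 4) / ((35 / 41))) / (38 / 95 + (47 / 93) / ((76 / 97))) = 134968761/161573125 = 0.84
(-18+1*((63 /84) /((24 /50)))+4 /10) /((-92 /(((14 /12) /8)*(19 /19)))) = 0.03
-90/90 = -1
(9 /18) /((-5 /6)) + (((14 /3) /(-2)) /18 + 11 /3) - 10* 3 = -7307/270 = -27.06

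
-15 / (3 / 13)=-65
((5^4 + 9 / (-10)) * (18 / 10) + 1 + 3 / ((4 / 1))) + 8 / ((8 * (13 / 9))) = 1463569/1300 = 1125.82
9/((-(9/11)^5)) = -161051/6561 = -24.55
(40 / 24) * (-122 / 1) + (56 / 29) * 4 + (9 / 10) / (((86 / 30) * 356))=-521020739/2663592 = -195.61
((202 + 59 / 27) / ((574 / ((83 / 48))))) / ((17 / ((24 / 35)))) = 457579/18442620 = 0.02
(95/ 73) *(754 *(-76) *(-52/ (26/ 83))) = 903684080/73 = 12379233.97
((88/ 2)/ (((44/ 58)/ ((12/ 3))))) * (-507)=-117624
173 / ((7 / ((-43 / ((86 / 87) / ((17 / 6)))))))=-85289/28 = -3046.04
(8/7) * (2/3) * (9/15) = 16/35 = 0.46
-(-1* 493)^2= -243049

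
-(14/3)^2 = -196/9 = -21.78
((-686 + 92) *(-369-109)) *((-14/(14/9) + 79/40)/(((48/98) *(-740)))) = 325788309/59200 = 5503.18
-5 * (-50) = 250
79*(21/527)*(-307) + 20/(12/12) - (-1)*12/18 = -1495265/1581 = -945.77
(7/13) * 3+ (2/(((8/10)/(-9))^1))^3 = -1184457/104 = -11389.01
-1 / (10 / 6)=-3/5 = -0.60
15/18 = 5/6 = 0.83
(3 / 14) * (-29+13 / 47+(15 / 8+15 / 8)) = -14085/2632 = -5.35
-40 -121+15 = -146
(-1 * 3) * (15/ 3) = -15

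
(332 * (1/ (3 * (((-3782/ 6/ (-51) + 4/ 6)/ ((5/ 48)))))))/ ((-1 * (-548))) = 7055/4368656 = 0.00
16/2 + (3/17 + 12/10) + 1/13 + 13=24811/1105 = 22.45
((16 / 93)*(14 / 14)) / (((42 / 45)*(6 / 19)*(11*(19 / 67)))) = 1340/7161 = 0.19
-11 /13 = -0.85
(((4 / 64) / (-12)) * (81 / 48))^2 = 81/1048576 = 0.00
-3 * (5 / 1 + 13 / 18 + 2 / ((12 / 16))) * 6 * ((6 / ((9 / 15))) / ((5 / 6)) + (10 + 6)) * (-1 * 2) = 8456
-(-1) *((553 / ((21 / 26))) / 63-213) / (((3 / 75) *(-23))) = 41525/189 = 219.71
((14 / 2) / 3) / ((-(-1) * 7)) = 0.33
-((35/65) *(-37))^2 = -67081/169 = -396.93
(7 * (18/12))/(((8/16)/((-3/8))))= -63/8 = -7.88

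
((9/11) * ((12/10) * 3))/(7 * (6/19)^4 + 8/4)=10556001/7417135 = 1.42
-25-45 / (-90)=-49/2 = -24.50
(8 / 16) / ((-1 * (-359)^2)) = -1/257762 = 0.00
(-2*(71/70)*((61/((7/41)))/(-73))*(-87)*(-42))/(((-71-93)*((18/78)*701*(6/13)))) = -21226231/7164220 = -2.96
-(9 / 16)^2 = -0.32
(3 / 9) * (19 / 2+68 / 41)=3.72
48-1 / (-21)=1009/21 = 48.05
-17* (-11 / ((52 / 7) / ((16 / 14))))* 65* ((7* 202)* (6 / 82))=7932540/41 = 193476.59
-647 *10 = -6470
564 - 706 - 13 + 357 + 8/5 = 203.60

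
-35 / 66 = -0.53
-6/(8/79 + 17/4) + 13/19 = -18149/26125 = -0.69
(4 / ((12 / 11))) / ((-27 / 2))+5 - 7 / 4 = 965/324 = 2.98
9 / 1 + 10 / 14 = 68/7 = 9.71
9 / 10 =0.90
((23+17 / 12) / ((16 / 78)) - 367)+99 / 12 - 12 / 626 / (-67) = -160868349/671072 = -239.72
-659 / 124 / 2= -659/248 = -2.66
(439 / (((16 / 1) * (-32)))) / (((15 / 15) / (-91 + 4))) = 38193/512 = 74.60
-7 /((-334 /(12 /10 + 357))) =12537/1670 = 7.51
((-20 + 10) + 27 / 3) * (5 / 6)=-5/6 = -0.83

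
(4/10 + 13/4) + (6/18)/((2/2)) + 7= 659/60 = 10.98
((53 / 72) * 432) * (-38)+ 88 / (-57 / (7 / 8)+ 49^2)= -197584868/16351 = -12083.96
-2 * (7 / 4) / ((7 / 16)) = -8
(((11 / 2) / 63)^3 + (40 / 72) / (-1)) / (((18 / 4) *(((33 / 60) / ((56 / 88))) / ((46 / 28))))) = -0.23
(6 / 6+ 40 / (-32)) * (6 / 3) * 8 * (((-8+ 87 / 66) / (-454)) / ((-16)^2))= -147/639232 = 0.00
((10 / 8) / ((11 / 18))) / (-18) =-5/44 = -0.11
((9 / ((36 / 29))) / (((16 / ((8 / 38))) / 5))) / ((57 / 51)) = 2465/5776 = 0.43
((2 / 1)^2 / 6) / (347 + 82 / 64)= 64/33435 = 0.00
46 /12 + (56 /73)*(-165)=-53761/438 = -122.74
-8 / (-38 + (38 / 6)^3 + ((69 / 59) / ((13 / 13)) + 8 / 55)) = -350460/9521647 = -0.04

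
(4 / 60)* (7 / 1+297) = 304/15 = 20.27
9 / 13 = 0.69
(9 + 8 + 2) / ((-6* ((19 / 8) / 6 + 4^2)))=-152/787 = -0.19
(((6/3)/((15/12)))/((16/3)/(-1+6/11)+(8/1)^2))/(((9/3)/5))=5/98 = 0.05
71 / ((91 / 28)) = 284/13 = 21.85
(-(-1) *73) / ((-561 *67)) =-73/37587 = 0.00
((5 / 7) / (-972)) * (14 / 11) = -5/5346 = 0.00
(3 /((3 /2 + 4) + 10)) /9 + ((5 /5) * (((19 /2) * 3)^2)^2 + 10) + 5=981730445/1488 = 659765.08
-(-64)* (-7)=-448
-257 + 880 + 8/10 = 3119/5 = 623.80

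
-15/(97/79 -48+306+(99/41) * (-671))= 48585/4408252 = 0.01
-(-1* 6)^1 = 6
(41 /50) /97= 41/4850 = 0.01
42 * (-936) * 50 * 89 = -174938400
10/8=1.25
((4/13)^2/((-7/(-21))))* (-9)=-432/169 = -2.56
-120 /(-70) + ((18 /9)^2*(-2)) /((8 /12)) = -72/7 = -10.29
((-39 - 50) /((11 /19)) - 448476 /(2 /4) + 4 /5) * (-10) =98681542/11 = 8971049.27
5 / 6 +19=119/6 = 19.83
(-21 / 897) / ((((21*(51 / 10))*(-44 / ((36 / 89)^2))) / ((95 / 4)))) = 8550/442886873 = 0.00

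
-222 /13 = -17.08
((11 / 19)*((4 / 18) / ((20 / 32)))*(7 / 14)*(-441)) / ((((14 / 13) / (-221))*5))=884884/475 = 1862.91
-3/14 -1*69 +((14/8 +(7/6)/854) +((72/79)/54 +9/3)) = -6521875/101199 = -64.45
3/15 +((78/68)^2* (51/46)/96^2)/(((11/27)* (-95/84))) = 0.20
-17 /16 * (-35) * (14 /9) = 57.85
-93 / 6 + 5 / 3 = -83/6 = -13.83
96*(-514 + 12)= -48192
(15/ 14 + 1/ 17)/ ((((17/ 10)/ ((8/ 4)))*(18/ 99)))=14795/2023 = 7.31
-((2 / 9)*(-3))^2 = -4/9 = -0.44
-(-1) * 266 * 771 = 205086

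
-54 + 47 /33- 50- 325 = -14110/33 = -427.58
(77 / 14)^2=121/4 = 30.25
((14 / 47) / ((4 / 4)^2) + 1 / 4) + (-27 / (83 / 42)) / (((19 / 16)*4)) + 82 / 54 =-6483583/8004852 = -0.81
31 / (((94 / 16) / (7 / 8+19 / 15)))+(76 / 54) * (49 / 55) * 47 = 4901891/69795 = 70.23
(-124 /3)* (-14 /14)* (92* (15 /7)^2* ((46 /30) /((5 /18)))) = 4722912/49 = 96385.96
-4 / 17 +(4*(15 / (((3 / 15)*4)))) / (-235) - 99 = -79544/799 = -99.55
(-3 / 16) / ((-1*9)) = 1/48 = 0.02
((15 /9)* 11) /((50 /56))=308/15 = 20.53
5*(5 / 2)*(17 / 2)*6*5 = 6375/2 = 3187.50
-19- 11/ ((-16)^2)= -4875/256 = -19.04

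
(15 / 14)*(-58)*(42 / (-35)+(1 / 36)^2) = 225359/3024 = 74.52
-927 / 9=-103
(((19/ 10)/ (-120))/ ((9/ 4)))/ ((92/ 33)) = -209/82800 = 0.00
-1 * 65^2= -4225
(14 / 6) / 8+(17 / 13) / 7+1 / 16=2363/4368 = 0.54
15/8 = 1.88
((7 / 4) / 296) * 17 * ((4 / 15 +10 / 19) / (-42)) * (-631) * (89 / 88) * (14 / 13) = 755170073/579047040 = 1.30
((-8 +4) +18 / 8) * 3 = -21/4 = -5.25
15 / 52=0.29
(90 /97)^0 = 1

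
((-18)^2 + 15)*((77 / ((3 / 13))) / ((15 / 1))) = 113113/15 = 7540.87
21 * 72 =1512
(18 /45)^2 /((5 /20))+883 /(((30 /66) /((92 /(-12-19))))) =-4467484/775 = -5764.50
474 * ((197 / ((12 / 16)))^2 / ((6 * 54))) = 24527288/243 = 100935.34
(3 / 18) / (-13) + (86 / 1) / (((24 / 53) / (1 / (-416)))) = -781/1664 = -0.47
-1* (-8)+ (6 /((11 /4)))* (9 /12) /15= 446/55 = 8.11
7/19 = 0.37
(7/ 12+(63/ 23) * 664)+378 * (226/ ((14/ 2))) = 3870449/276 = 14023.37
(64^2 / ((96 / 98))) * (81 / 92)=84672/23 = 3681.39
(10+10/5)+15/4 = 63/4 = 15.75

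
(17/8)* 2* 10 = 85/2 = 42.50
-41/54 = -0.76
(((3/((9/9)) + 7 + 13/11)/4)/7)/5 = 123/1540 = 0.08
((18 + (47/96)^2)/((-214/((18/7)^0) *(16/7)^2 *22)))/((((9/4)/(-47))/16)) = 3618013/14598144 = 0.25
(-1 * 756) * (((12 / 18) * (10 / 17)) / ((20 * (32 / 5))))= -315/136 = -2.32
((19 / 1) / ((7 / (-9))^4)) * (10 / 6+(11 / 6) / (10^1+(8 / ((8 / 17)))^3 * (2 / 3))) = 372439539/4302592 = 86.56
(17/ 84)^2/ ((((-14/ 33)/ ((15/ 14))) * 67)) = -15895/10295488 = 0.00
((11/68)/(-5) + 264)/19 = 89749/6460 = 13.89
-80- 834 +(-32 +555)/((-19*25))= -434673/475 = -915.10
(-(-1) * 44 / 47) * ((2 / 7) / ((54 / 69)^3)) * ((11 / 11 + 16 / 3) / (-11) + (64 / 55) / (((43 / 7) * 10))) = -240334751/773487225 = -0.31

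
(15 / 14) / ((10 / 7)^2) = 21/40 = 0.52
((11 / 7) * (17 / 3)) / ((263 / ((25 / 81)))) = 0.01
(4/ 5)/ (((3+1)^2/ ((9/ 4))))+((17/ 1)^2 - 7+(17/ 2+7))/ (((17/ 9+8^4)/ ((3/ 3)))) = 546129/2950480 = 0.19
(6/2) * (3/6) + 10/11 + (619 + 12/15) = 68443/110 = 622.21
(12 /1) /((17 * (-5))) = -12/85 = -0.14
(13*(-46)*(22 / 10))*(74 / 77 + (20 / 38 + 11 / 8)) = -10016799/2660 = -3765.71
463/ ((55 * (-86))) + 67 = 66.90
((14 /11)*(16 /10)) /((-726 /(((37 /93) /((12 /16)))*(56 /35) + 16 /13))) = -2111872/362065275 = -0.01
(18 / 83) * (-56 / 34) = -504/1411 = -0.36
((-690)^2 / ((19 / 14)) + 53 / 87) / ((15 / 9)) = 210486.68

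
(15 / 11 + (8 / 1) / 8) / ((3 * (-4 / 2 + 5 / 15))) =-26/55 = -0.47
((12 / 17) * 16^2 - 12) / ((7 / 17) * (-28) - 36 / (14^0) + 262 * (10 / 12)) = 0.99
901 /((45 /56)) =50456/45 = 1121.24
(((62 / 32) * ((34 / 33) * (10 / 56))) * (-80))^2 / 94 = 173580625/20063736 = 8.65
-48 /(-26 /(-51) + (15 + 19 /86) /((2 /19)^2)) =-0.03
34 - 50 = -16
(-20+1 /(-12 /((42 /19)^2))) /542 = -7367/195662 = -0.04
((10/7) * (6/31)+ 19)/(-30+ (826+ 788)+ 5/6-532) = 0.02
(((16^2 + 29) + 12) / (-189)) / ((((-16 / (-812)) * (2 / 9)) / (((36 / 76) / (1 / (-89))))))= 2299671/152 = 15129.41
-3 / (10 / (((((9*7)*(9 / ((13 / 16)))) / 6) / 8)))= -567/130 = -4.36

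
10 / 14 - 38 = -261/7 = -37.29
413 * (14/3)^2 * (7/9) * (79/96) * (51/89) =3298.79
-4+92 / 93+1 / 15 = -1369/465 = -2.94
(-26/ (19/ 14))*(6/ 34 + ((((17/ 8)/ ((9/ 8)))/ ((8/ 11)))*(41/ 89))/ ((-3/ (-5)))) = -64552397/1552338 = -41.58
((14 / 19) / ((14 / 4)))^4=256/130321 = 0.00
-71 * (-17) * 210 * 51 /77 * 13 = 24007230/11 = 2182475.45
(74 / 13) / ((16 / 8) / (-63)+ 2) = 2331/806 = 2.89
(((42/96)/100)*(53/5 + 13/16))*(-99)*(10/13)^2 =-632709/216320 = -2.92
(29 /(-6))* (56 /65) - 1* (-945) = 183463/195 = 940.84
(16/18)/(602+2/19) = 19/12870 = 0.00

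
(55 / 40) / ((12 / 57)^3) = 75449/512 = 147.36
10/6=5/3 = 1.67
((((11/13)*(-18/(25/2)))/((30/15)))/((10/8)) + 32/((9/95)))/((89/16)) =78925952/1301625 = 60.64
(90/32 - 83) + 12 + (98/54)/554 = -68.18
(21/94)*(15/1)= 315/94 = 3.35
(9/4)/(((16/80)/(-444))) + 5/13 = -64930/13 = -4994.62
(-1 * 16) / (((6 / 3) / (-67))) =536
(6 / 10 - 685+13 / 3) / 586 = -10201/8790 = -1.16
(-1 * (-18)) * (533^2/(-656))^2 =432099369/128 = 3375776.32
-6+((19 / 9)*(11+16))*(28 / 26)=720/13 = 55.38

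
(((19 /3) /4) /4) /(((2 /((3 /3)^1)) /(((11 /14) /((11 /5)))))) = 0.07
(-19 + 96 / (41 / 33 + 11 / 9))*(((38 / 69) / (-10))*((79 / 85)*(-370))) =377.84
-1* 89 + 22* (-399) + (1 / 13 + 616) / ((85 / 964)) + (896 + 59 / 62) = -983.01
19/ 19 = 1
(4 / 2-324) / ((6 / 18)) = -966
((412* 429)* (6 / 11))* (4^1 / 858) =4944/11 = 449.45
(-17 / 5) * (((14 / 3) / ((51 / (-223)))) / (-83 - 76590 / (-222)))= 1561/5895 = 0.26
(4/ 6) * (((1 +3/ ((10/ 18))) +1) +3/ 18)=227/45 = 5.04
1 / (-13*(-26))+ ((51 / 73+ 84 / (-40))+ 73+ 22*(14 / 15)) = 17050028/185055 = 92.13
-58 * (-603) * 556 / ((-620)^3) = -2430693/29791000 = -0.08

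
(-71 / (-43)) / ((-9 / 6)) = -142/129 = -1.10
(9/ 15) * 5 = 3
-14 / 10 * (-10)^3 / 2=700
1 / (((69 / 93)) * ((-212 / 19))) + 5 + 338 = 1671879/4876 = 342.88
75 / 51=25/17 = 1.47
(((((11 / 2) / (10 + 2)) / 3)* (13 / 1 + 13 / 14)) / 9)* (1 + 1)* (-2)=-715/756 = -0.95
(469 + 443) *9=8208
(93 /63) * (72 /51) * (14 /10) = 248/85 = 2.92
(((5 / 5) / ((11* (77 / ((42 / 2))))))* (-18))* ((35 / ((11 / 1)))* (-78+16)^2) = -7265160/1331 = -5458.42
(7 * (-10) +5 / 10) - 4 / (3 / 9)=-163/2 = -81.50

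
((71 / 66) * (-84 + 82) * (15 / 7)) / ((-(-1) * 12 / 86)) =-33.04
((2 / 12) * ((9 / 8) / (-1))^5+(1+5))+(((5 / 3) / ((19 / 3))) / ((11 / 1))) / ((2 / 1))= 5.71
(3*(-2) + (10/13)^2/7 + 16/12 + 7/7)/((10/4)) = -25426/17745 = -1.43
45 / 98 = 0.46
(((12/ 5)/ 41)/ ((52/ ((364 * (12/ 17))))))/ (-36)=-28/3485 = -0.01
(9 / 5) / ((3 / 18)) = 54/5 = 10.80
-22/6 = -11/3 = -3.67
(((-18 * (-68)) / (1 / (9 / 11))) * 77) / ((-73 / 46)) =-3547152/73 = -48591.12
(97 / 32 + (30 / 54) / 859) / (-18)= -0.17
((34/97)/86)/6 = 17/25026 = 0.00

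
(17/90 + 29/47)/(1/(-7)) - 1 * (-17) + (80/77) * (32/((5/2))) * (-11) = -3995191/29610 = -134.93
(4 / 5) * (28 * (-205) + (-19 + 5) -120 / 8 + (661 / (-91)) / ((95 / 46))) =-4618.01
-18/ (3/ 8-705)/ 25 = 48/46975 = 0.00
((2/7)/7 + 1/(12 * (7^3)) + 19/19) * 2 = 4285/2058 = 2.08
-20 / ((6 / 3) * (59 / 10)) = -100/59 = -1.69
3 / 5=0.60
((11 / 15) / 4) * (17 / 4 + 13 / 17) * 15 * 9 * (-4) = -33759/68 = -496.46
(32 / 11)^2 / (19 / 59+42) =60416/302137 = 0.20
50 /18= 25/9 = 2.78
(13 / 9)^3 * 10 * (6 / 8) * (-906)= -1658735/81 = -20478.21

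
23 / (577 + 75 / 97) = 2231/56044 = 0.04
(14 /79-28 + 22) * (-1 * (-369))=-169740/79 = -2148.61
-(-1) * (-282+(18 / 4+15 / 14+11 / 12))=-23143/84 = -275.51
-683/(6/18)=-2049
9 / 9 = 1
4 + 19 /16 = 83/16 = 5.19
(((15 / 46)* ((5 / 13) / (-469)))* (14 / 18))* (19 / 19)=-25/120198 = 0.00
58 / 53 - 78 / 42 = -283/371 = -0.76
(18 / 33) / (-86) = -3/473 = -0.01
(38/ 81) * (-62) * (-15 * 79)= 930620/27 = 34467.41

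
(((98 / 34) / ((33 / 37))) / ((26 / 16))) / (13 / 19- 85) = -137788/5841693 = -0.02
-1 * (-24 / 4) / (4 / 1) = 3/2 = 1.50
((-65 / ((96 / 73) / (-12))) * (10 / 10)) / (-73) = -65/8 = -8.12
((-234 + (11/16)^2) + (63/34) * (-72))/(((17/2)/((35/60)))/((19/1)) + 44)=-212390227/25911808 = -8.20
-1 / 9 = -0.11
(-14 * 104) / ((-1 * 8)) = 182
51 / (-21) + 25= 158/7 = 22.57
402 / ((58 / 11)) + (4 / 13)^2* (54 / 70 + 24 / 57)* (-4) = 19000879/250705 = 75.79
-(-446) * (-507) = -226122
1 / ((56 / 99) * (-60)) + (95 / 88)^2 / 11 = 228029/2981440 = 0.08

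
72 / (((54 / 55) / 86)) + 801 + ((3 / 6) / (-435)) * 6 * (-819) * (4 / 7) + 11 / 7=21657458/3045 = 7112.47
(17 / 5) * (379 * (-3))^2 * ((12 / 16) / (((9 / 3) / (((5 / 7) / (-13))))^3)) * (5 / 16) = -305237125/48228544 = -6.33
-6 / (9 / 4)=-8/3 = -2.67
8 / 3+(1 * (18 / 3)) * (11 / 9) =10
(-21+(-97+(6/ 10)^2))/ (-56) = 2941/1400 = 2.10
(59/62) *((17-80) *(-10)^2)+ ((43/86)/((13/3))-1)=-4832813/806 = -5996.05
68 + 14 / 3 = 218/3 = 72.67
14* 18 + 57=309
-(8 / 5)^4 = -4096/625 = -6.55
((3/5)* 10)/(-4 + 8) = 3/2 = 1.50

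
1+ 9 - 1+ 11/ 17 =164/17 = 9.65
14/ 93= 0.15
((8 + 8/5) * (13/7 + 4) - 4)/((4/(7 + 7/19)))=1828/19 = 96.21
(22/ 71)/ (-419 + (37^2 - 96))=11/30317 = 0.00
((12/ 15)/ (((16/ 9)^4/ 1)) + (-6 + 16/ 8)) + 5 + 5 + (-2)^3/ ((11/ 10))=-1074709/901120 = -1.19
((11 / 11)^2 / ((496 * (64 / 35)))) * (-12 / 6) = -35/15872 = 0.00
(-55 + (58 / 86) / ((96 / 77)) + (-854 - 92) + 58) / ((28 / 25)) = -97261775/115584 = -841.48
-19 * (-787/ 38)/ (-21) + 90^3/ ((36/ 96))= 81647213/42 = 1943981.26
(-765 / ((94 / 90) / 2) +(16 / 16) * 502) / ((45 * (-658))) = 22628/695835 = 0.03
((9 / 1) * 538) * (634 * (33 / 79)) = 101304324/79 = 1282333.22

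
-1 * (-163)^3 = 4330747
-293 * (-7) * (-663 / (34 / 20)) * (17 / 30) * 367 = -166350457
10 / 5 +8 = 10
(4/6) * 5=10/3 = 3.33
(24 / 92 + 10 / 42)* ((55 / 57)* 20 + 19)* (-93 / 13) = -16309193/119301 = -136.71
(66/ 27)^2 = 484/81 = 5.98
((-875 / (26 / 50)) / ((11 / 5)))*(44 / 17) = -437500/221 = -1979.64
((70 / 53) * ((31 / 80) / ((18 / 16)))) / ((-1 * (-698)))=217/332946 = 0.00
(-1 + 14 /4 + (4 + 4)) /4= 21/8 = 2.62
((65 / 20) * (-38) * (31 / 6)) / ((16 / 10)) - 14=-39629/96 = -412.80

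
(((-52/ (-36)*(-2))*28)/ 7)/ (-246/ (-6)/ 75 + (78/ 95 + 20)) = -49400/91347 = -0.54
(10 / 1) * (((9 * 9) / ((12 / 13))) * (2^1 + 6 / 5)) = 2808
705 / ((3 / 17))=3995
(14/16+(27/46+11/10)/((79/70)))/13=34447/188968 = 0.18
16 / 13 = 1.23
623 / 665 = 89/95 = 0.94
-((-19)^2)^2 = -130321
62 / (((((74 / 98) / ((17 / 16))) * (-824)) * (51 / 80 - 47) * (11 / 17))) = 2194955/621939956 = 0.00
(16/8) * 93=186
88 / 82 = 44/41 = 1.07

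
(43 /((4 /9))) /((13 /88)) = 8514/13 = 654.92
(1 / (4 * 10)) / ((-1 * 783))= -1/31320 = 0.00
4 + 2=6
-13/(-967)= 13/967 = 0.01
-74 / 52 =-37/26 = -1.42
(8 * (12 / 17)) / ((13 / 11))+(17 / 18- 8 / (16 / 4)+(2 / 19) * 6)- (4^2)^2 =-251.65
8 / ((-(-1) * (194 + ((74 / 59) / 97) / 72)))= 1648224/39969469 = 0.04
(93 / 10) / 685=93/6850 = 0.01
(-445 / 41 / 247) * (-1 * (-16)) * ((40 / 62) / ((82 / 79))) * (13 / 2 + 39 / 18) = -11249600/2970327 = -3.79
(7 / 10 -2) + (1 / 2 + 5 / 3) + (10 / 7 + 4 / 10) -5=-242/105 = -2.30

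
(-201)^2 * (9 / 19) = 363609/19 = 19137.32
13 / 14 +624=8749/14 = 624.93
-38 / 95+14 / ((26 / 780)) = 2098/5 = 419.60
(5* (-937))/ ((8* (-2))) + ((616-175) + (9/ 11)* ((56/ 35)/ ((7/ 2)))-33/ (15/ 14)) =4332861/6160 = 703.39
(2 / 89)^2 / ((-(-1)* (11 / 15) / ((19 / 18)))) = 190/261393 = 0.00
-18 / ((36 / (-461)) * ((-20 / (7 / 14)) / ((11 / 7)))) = -5071/560 = -9.06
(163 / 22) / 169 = 163/3718 = 0.04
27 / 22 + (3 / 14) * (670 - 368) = 10155/154 = 65.94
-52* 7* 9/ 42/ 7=-78/7 = -11.14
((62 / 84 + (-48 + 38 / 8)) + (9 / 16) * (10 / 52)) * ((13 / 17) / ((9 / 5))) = -18.01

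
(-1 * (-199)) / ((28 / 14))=199/2 = 99.50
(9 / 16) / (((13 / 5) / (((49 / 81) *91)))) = 1715/144 = 11.91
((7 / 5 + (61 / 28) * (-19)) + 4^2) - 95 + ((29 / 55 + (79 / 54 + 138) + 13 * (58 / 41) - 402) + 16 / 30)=-362.08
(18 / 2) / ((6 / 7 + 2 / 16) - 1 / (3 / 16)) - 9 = -8091/731 = -11.07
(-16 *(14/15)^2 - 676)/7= -155236/1575 = -98.56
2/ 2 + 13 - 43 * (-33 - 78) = 4787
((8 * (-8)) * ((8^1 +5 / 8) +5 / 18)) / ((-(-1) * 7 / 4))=-20512/63 = -325.59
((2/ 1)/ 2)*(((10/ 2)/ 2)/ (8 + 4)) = 5/24 = 0.21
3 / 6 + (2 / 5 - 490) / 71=-4541/710 = -6.40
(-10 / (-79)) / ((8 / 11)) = 55/316 = 0.17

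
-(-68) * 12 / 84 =68/7 = 9.71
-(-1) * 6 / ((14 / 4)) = 12/7 = 1.71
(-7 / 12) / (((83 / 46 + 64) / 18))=-161/1009 = -0.16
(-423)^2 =178929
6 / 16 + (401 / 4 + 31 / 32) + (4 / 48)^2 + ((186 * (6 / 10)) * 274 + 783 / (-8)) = 44038261/1440 = 30582.13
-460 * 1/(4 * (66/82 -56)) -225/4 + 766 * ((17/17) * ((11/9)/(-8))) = -6973427/40734 = -171.19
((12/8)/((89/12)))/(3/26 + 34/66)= 15444/48149 = 0.32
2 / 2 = 1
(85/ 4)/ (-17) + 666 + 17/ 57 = 151631/228 = 665.05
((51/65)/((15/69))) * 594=696762/325 = 2143.88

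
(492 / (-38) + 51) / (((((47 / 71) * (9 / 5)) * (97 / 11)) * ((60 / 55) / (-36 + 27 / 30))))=-80746809/692968 = -116.52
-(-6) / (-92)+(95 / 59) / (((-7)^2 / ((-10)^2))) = 428327/132986 = 3.22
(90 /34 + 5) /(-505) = -26/1717 = -0.02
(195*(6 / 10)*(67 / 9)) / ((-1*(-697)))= 871/697 = 1.25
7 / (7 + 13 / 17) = 0.90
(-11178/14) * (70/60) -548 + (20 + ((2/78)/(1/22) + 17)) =-112471/78 = -1441.94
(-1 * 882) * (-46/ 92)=441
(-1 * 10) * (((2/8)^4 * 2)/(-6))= 5/384 = 0.01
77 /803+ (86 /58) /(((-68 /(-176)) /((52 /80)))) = 466132/179945 = 2.59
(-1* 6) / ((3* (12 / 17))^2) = -289/216 = -1.34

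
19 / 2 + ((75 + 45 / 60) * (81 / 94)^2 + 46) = 3949575/35344 = 111.75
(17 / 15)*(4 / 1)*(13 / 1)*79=69836/15 = 4655.73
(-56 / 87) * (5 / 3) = -280/261 = -1.07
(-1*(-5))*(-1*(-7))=35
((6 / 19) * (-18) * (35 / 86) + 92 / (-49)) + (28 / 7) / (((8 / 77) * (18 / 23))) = 64858579/1441188 = 45.00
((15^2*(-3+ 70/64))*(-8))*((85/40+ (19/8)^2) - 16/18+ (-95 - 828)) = -804722675/256 = -3143447.95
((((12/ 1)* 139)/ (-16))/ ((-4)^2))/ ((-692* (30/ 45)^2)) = 3753/177152 = 0.02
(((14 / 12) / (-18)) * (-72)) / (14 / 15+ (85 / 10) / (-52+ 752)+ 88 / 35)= 19600/14531 = 1.35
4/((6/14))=28/3 = 9.33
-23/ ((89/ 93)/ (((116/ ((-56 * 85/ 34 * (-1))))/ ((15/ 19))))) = -392863/15575 = -25.22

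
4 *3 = 12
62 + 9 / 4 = 64.25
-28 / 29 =-0.97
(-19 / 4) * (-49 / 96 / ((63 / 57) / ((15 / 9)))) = 12635/3456 = 3.66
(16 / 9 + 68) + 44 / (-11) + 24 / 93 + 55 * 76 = 1184644/279 = 4246.04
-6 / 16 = -3/8 = -0.38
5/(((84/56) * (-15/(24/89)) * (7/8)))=-128/1869 = -0.07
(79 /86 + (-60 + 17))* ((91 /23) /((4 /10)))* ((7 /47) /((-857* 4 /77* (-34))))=-18883865/461079712 = -0.04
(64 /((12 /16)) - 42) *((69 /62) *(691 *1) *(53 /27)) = 54751385/837 = 65413.84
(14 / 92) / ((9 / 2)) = 7/207 = 0.03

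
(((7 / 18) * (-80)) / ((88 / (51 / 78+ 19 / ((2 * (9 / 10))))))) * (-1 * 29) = 2662345/23166 = 114.92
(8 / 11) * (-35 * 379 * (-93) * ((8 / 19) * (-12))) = -947439360/209 = -4533202.68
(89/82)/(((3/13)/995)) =1151215/246 = 4679.74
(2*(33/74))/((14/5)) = 165/518 = 0.32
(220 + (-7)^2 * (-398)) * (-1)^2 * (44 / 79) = -848408/79 = -10739.34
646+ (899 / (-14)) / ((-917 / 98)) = 85525/131 = 652.86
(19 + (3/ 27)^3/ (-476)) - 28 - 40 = -49.00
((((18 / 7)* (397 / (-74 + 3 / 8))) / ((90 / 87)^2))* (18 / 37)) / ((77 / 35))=-24039144/8390305 = -2.87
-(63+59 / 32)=-2075/32 = -64.84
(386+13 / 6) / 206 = 2329/1236 = 1.88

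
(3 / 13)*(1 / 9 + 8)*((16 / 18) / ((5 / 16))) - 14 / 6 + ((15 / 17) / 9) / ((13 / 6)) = 90583/29835 = 3.04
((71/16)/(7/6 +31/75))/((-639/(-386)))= 4825/2844 = 1.70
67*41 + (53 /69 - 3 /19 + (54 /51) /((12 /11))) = 122515241/44574 = 2748.58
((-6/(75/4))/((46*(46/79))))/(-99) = 158/1309275 = 0.00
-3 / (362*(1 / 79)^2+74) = -18723/462196 = -0.04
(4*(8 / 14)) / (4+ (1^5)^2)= 16/35 = 0.46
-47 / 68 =-0.69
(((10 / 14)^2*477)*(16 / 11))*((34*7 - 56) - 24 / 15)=3129120/49 = 63859.59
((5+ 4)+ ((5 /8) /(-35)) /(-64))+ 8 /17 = 577041/60928 = 9.47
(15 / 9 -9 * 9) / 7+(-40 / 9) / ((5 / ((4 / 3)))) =-338/27 = -12.52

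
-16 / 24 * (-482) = 964/3 = 321.33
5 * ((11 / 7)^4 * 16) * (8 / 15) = 1874048/7203 = 260.18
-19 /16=-1.19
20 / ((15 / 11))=14.67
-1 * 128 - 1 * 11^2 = -249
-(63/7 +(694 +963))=-1666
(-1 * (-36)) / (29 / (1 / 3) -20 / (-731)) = 0.41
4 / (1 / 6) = 24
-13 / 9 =-1.44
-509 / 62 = -8.21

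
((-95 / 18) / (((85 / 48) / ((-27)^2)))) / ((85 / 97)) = -3582792/1445 = -2479.44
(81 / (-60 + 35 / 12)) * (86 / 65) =-83592/44525 = -1.88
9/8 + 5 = 49/8 = 6.12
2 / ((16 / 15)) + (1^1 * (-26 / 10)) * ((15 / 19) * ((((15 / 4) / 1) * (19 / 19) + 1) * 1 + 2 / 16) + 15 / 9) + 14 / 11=-14035/1254 = -11.19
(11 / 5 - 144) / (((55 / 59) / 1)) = -41831/275 = -152.11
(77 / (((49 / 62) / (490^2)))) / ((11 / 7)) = 14886200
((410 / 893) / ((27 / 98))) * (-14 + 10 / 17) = -160720/7191 = -22.35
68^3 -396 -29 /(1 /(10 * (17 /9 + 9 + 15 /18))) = 310636.56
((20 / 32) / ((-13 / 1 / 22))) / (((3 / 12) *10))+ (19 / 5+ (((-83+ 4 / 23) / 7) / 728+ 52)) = 2495659/45080 = 55.36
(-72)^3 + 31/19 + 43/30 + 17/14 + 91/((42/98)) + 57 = -744083903/1995 = -372974.39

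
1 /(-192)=-0.01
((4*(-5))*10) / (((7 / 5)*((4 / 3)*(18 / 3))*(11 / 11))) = -125/7 = -17.86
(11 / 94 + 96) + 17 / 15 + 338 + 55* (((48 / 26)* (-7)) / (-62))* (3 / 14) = 248718209/568230 = 437.71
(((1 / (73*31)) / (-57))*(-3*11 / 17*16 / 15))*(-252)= -14784/3654745 = 0.00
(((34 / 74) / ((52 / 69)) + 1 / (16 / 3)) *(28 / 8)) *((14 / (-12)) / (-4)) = 100205/123136 = 0.81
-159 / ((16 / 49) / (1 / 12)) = -2597/64 = -40.58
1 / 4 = 0.25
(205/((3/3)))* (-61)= -12505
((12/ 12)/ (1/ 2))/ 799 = 2/799 = 0.00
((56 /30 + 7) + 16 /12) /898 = 51/4490 = 0.01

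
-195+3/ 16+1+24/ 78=-40249/208 = -193.50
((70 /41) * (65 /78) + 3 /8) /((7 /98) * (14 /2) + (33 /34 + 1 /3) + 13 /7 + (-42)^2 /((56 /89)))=210511/328707332 = 0.00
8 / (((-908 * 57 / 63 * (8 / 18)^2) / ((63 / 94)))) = -107163/3243376 = -0.03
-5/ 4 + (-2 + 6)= 11/4 = 2.75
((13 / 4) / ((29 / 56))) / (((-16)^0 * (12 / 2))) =91/87 = 1.05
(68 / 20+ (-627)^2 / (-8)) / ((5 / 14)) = -137585.63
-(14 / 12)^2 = -49/36 = -1.36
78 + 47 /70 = 5507/70 = 78.67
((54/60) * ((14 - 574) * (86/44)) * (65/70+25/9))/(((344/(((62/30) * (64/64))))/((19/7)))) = -59.54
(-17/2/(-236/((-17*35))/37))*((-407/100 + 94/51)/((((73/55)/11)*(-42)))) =-864369913/2480832 = -348.42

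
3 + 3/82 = 249/82 = 3.04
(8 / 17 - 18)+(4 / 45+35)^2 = 41781647/34425 = 1213.70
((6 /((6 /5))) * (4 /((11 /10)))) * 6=1200/11 = 109.09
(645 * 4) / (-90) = -86/3 = -28.67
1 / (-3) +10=29/3 = 9.67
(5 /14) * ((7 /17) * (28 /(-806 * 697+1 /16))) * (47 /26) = -3760/283780133 = 0.00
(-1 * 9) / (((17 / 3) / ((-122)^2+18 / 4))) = -803979/34 = -23646.44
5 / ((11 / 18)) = 90/11 = 8.18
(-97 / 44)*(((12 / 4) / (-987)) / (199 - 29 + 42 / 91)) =1261/32078816 = 0.00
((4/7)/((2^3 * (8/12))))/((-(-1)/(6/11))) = 0.06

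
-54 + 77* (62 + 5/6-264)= -93263/6 = -15543.83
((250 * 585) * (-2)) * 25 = -7312500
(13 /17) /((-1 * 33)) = -13/561 = -0.02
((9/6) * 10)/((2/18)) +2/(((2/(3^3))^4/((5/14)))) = 2672325/112 = 23860.04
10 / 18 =5/9 = 0.56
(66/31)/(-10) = -33/155 = -0.21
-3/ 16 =-0.19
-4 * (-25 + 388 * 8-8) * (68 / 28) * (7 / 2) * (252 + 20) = -28400608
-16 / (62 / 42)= -336/31 = -10.84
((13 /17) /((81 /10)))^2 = 16900/1896129 = 0.01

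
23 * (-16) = -368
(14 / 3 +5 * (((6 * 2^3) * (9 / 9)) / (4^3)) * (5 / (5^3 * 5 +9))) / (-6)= -35729/45648 = -0.78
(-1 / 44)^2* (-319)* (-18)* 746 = 2212.57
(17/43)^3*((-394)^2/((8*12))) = 190668617/1908168 = 99.92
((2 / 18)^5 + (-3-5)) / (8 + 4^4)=-472391/15588936 = -0.03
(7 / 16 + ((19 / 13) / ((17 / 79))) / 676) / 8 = 267447/4780672 = 0.06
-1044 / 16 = -261/4 = -65.25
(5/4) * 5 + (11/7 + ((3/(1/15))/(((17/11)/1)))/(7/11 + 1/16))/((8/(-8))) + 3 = -663265/19516 = -33.99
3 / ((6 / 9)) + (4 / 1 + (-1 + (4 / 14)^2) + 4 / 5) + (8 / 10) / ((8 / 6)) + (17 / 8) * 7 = 46759/1960 = 23.86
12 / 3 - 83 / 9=-47/9 = -5.22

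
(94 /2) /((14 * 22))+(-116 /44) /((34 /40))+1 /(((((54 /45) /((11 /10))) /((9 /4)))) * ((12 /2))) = -109129/41888 = -2.61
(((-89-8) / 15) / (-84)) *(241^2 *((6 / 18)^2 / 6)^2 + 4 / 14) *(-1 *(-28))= 40002703/918540 = 43.55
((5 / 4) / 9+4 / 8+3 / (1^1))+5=311/36 = 8.64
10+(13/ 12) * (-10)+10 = 9.17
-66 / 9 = -22/3 = -7.33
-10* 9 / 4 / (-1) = 45/2 = 22.50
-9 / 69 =-3/23 = -0.13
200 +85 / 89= 17885/89 = 200.96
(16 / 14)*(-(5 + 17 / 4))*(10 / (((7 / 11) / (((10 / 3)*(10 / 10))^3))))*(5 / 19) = -40700000/25137 = -1619.13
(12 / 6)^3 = 8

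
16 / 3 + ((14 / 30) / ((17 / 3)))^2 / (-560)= 5.33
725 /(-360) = -2.01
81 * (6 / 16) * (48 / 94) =729/47 = 15.51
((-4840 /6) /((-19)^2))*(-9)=20.11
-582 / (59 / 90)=-52380/59 = -887.80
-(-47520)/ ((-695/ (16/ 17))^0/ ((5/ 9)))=26400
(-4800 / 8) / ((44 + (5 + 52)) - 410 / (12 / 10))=900/361 = 2.49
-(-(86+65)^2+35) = 22766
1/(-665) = -1/665 = 0.00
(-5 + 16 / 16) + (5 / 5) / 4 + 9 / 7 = -69/28 = -2.46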